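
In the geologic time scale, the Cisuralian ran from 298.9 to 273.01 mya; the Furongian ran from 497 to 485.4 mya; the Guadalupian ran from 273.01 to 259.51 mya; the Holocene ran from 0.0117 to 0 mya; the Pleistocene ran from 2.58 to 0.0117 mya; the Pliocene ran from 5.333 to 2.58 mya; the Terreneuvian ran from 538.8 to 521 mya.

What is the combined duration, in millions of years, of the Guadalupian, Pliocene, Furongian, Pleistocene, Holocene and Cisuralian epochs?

56.323 million years

Duration is start − end for each: (273.01 − 259.51) + (5.333 − 2.58) + (497 − 485.4) + (2.58 − 0.0117) + (0.0117 − 0) + (298.9 − 273.01).
That is 13.5 + 2.753 + 11.6 + 2.5683 + 0.0117 + 25.89, which totals 56.323 million years.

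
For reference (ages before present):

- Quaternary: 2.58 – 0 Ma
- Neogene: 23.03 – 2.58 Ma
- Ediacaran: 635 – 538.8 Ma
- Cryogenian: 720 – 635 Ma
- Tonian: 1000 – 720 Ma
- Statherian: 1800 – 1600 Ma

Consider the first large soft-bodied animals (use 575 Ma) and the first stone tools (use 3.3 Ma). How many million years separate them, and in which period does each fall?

Elapsed time: 575 − 3.3 = 571.7 Myr.
575 Ma lies within 635–538.8 Ma: Ediacaran.
3.3 Ma lies within 23.03–2.58 Ma: Neogene.

571.7 million years apart; the first in the Ediacaran, the second in the Neogene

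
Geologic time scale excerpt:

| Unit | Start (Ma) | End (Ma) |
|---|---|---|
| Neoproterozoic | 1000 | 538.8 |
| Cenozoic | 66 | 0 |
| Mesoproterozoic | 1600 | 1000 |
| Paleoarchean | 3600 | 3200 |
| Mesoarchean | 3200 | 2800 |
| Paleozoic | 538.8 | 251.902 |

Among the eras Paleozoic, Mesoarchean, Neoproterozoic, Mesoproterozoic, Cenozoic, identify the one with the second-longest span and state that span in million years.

Neoproterozoic, 461.2 million years

Start − end for each: Paleozoic 538.8 − 251.902 = 286.898; Mesoarchean 3200 − 2800 = 400; Neoproterozoic 1000 − 538.8 = 461.2; Mesoproterozoic 1600 − 1000 = 600; Cenozoic 66 − 0 = 66.
Ranking these from longest: Mesoproterozoic > Neoproterozoic > Mesoarchean > Paleozoic > Cenozoic.
Position 2 in that ranking is Neoproterozoic, which lasted 461.2 Myr.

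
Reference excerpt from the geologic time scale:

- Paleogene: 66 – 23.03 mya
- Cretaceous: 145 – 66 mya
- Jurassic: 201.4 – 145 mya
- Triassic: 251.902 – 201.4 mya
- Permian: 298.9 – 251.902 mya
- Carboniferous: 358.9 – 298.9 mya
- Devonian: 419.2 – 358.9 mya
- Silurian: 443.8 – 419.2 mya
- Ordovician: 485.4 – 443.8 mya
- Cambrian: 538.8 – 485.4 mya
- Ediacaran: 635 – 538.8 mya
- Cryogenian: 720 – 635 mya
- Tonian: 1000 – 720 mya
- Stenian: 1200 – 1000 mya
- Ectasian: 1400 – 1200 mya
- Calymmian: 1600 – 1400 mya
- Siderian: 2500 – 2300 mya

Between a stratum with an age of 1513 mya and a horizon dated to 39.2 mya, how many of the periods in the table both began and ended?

The older date is 1513 Ma and the younger is 39.2 Ma.
Periods with start < 1513 and end > 39.2 Ma: Ectasian (1400–1200), Stenian (1200–1000), Tonian (1000–720), Cryogenian (720–635), Ediacaran (635–538.8), Cambrian (538.8–485.4), Ordovician (485.4–443.8), Silurian (443.8–419.2), Devonian (419.2–358.9), Carboniferous (358.9–298.9), Permian (298.9–251.902), Triassic (251.902–201.4), Jurassic (201.4–145), Cretaceous (145–66).
That is 14 complete periods.

14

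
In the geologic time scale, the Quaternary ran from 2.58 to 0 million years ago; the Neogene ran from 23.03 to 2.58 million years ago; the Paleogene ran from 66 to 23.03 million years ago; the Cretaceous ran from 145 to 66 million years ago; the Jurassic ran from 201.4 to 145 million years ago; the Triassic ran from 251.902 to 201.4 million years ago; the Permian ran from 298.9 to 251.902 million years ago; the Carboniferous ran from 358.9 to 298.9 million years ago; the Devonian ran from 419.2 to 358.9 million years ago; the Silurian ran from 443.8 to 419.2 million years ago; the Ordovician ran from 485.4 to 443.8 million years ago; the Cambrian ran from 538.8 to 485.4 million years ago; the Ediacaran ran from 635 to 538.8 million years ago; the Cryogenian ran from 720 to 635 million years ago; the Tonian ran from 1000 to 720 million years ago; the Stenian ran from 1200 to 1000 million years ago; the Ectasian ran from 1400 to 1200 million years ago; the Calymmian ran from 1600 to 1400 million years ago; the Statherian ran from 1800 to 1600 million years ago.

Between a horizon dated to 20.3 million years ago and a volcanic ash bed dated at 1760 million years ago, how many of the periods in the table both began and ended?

16

The older date is 1760 Ma and the younger is 20.3 Ma.
Periods with start < 1760 and end > 20.3 Ma: Calymmian (1600–1400), Ectasian (1400–1200), Stenian (1200–1000), Tonian (1000–720), Cryogenian (720–635), Ediacaran (635–538.8), Cambrian (538.8–485.4), Ordovician (485.4–443.8), Silurian (443.8–419.2), Devonian (419.2–358.9), Carboniferous (358.9–298.9), Permian (298.9–251.902), Triassic (251.902–201.4), Jurassic (201.4–145), Cretaceous (145–66), Paleogene (66–23.03).
That is 16 complete periods.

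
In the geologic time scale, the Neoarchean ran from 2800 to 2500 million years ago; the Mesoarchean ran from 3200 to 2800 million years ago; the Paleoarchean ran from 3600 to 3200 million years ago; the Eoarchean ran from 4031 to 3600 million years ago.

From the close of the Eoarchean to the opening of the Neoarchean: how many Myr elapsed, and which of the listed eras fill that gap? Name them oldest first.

800 million years; Paleoarchean, Mesoarchean

The Eoarchean closes at 3600 Ma and the Neoarchean opens at 2800 Ma, so the interval is 3600 − 2800 = 800 Myr.
An era fits inside if it starts at or after 3600 Ma and ends at or before 2800 Ma; oldest first that gives Paleoarchean, Mesoarchean.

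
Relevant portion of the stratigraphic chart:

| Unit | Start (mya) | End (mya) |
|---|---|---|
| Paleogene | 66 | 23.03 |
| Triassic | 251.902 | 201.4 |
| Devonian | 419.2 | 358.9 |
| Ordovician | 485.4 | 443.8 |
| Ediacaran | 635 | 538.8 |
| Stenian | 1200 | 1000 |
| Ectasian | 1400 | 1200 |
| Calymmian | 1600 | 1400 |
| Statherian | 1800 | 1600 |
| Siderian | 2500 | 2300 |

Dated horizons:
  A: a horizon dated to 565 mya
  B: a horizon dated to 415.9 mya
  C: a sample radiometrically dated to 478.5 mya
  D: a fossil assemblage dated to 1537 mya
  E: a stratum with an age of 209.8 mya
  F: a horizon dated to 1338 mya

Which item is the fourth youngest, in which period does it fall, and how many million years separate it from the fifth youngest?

Smaller Ma means younger, so youngest first: E 209.8 < B 415.9 < C 478.5 < A 565 < F 1338 < D 1537.
Counting 4 along gives A (565 Ma); the excerpt puts that inside the Ediacaran, 635–538.8 Ma.
Next in line is F (1338 Ma), and 1338 − 565 = 773 Myr.

A, in the Ediacaran; 773 million years to F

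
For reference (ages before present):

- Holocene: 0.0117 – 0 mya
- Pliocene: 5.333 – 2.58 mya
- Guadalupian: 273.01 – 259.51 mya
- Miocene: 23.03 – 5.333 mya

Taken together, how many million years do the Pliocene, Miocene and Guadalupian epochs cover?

Duration is start − end for each: (5.333 − 2.58) + (23.03 − 5.333) + (273.01 − 259.51).
That is 2.753 + 17.697 + 13.5, which totals 33.95 million years.

33.95 million years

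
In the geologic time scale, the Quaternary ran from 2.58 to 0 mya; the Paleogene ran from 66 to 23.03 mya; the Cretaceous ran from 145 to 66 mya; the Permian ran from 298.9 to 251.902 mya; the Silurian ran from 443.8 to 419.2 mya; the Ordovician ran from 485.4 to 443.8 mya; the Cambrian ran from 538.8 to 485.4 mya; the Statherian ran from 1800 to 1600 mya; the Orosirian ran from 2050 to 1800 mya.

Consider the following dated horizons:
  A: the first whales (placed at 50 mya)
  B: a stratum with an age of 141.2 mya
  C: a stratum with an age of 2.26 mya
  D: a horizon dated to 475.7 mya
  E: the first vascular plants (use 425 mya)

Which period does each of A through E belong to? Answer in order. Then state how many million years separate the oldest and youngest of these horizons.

A: 50 Ma lies in 66–23.03 Ma, so Paleogene.
B: 141.2 Ma lies in 145–66 Ma, so Cretaceous.
C: 2.26 Ma lies in 2.58–0 Ma, so Quaternary.
D: 475.7 Ma lies in 485.4–443.8 Ma, so Ordovician.
E: 425 Ma lies in 443.8–419.2 Ma, so Silurian.
Oldest = 475.7 Ma, youngest = 2.26 Ma → span 473.44 Myr.

A — Paleogene; B — Cretaceous; C — Quaternary; D — Ordovician; E — Silurian; span 473.44 million years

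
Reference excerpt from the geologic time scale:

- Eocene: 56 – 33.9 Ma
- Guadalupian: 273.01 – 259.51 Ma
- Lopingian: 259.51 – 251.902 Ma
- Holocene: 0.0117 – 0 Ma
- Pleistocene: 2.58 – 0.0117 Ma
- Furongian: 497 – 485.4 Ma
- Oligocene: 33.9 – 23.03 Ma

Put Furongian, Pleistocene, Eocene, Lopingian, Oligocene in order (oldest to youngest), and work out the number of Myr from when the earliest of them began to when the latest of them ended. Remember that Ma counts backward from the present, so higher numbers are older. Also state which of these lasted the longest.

Furongian, Lopingian, Eocene, Oligocene, Pleistocene; total span 496.9883 Myr; longest is Eocene

From the excerpt: Furongian 497–485.4; Pleistocene 2.58–0.0117; Eocene 56–33.9; Lopingian 259.51–251.902; Oligocene 33.9–23.03 (Ma).
Larger Ma is earlier, so the oldest is Furongian and the youngest is Pleistocene; oldest to youngest: Furongian, Lopingian, Eocene, Oligocene, Pleistocene.
Oldest start 497 minus youngest end 0.0117 gives 496.9883 Myr overall.
Individual lengths (start − end): Lopingian 7.608; Pleistocene 2.5683; Furongian 11.6; Eocene 22.1; Oligocene 10.87. The largest is Eocene at 22.1 Myr.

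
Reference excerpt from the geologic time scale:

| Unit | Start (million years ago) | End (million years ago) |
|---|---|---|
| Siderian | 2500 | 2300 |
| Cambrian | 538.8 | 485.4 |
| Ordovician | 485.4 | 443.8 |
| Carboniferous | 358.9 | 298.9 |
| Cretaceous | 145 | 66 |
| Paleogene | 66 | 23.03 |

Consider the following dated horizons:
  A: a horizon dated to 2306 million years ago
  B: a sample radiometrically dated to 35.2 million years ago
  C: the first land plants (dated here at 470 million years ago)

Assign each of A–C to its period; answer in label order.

A — Siderian; B — Paleogene; C — Ordovician

A: 2306 Ma lies in 2500–2300 Ma, so Siderian.
B: 35.2 Ma lies in 66–23.03 Ma, so Paleogene.
C: 470 Ma lies in 485.4–443.8 Ma, so Ordovician.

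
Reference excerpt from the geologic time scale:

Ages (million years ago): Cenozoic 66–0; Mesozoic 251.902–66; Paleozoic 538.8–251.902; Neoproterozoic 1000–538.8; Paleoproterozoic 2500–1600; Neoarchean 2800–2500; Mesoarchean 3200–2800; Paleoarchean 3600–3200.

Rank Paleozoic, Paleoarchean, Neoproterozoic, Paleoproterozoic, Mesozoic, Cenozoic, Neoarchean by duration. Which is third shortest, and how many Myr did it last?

Paleozoic, 286.898 million years

Start − end for each: Paleozoic 538.8 − 251.902 = 286.898; Paleoarchean 3600 − 3200 = 400; Neoproterozoic 1000 − 538.8 = 461.2; Paleoproterozoic 2500 − 1600 = 900; Mesozoic 251.902 − 66 = 185.902; Cenozoic 66 − 0 = 66; Neoarchean 2800 − 2500 = 300.
Ranking these from shortest: Cenozoic < Mesozoic < Paleozoic < Neoarchean < Paleoarchean < Neoproterozoic < Paleoproterozoic.
Position 3 in that ranking is Paleozoic, which lasted 286.898 Myr.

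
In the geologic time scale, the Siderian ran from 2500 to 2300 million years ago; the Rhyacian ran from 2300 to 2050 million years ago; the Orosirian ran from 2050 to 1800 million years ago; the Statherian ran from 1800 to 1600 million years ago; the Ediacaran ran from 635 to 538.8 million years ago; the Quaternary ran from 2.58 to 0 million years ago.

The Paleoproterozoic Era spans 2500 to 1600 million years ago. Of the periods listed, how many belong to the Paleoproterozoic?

4

Periods inside 2500–1600 Ma: Siderian, Rhyacian, Orosirian, Statherian — 4 in total.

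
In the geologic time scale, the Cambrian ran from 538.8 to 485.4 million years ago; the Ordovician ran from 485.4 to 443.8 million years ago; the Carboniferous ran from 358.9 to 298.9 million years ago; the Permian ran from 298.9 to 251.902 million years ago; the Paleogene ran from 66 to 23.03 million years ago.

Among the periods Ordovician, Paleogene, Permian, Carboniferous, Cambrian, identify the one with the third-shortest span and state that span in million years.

Durations: Ordovician 41.6; Paleogene 42.97; Permian 46.998; Carboniferous 60; Cambrian 53.4 Myr.
Sorted shortest-first: Ordovician (41.6), Paleogene (42.97), Permian (46.998), Cambrian (53.4), Carboniferous (60).
The third shortest is Permian at 46.998 Myr.

Permian, 46.998 million years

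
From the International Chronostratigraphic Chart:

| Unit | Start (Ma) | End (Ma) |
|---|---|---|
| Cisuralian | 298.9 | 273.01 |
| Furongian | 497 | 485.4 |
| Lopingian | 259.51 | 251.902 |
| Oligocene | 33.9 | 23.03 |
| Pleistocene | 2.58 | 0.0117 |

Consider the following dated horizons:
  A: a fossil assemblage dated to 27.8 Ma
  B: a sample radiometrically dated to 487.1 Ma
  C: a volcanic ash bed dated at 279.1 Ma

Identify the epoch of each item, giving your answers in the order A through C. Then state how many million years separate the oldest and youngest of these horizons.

A: 27.8 Ma lies in 33.9–23.03 Ma, so Oligocene.
B: 487.1 Ma lies in 497–485.4 Ma, so Furongian.
C: 279.1 Ma lies in 298.9–273.01 Ma, so Cisuralian.
Oldest = 487.1 Ma, youngest = 27.8 Ma → span 459.3 Myr.

A — Oligocene; B — Furongian; C — Cisuralian; span 459.3 million years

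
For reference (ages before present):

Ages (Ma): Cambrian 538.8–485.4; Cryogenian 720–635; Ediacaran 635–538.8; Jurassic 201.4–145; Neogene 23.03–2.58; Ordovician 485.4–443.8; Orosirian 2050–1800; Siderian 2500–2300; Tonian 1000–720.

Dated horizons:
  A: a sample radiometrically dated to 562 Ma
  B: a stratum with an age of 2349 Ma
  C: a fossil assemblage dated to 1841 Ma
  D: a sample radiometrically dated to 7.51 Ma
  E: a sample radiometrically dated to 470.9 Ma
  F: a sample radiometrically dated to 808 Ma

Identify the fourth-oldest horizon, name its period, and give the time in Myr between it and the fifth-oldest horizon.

Larger Ma means older, so oldest first: B 2349 > C 1841 > F 808 > A 562 > E 470.9 > D 7.51.
Counting 4 along gives A (562 Ma); the excerpt puts that inside the Ediacaran, 635–538.8 Ma.
Next in line is E (470.9 Ma), and 562 − 470.9 = 91.1 Myr.

A, in the Ediacaran; 91.1 million years to E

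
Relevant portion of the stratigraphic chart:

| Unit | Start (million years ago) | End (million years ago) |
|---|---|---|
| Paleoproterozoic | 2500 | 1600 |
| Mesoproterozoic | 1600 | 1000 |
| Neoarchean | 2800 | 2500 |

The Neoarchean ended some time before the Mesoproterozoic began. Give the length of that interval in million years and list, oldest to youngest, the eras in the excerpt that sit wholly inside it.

900 million years; Paleoproterozoic

End of Neoarchean = 2500 Ma; start of Mesoproterozoic = 1600 Ma.
Gap = 2500 − 1600 = 900 Myr.
Eras wholly inside 2500–1600 Ma: Paleoproterozoic (2500–1600).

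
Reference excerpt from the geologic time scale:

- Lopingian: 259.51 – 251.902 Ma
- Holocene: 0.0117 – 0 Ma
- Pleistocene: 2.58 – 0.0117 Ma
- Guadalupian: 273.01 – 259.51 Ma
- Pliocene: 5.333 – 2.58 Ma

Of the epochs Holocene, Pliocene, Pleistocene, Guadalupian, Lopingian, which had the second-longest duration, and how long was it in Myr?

Lopingian, 7.608 million years

Start − end for each: Holocene 0.0117 − 0 = 0.0117; Pliocene 5.333 − 2.58 = 2.753; Pleistocene 2.58 − 0.0117 = 2.5683; Guadalupian 273.01 − 259.51 = 13.5; Lopingian 259.51 − 251.902 = 7.608.
Ranking these from longest: Guadalupian > Lopingian > Pliocene > Pleistocene > Holocene.
Position 2 in that ranking is Lopingian, which lasted 7.608 Myr.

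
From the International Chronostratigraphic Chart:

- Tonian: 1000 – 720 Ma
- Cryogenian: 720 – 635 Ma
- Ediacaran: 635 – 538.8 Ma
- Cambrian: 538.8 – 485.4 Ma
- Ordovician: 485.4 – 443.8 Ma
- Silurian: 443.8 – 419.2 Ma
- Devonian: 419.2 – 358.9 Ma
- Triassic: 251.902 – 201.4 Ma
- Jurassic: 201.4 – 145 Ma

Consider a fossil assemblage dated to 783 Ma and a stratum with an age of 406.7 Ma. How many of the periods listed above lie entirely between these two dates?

5

The older date is 783 Ma and the younger is 406.7 Ma.
Periods with start < 783 and end > 406.7 Ma: Cryogenian (720–635), Ediacaran (635–538.8), Cambrian (538.8–485.4), Ordovician (485.4–443.8), Silurian (443.8–419.2).
That is 5 complete periods.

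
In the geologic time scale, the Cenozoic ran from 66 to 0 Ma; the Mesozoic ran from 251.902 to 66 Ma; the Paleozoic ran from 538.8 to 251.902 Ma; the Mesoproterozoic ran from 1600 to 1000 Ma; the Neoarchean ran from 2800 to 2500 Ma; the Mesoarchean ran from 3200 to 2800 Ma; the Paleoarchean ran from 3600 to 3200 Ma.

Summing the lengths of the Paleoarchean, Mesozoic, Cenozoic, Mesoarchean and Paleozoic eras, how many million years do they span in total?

Each duration: Paleoarchean = 400; Mesozoic = 185.902; Cenozoic = 66; Mesoarchean = 400; Paleozoic = 286.898.
Sum: 400 + 185.902 + 66 + 400 + 286.898 = 1338.8 Myr.

1338.8 million years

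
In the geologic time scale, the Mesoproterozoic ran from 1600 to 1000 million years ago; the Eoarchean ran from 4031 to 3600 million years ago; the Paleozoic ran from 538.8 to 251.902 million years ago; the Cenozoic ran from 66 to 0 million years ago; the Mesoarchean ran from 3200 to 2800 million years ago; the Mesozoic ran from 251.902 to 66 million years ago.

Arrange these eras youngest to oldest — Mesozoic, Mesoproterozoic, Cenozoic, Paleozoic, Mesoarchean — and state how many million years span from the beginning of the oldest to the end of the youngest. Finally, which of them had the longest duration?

From the excerpt: Mesozoic 251.902–66; Mesoproterozoic 1600–1000; Cenozoic 66–0; Paleozoic 538.8–251.902; Mesoarchean 3200–2800 (Ma).
Larger Ma is earlier, so the oldest is Mesoarchean and the youngest is Cenozoic; youngest to oldest: Cenozoic, Mesozoic, Paleozoic, Mesoproterozoic, Mesoarchean.
Oldest start 3200 minus youngest end 0 gives 3200 Myr overall.
Individual lengths (start − end): Mesozoic 185.902; Mesoproterozoic 600; Cenozoic 66; Paleozoic 286.898; Mesoarchean 400. The largest is Mesoproterozoic at 600 Myr.

Cenozoic → Mesozoic → Paleozoic → Mesoproterozoic → Mesoarchean; total span 3200 Myr; longest is Mesoproterozoic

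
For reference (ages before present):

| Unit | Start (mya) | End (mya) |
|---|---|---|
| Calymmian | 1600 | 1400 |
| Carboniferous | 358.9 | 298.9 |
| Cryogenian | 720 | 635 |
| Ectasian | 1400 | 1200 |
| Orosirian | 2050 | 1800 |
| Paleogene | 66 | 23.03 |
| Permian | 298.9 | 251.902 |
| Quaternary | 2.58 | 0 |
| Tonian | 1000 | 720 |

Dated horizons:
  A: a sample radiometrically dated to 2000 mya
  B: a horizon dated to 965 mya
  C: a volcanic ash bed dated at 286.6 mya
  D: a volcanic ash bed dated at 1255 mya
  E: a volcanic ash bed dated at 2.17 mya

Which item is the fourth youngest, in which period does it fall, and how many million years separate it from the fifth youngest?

Sorted youngest-first by Ma: E (2.17), C (286.6), B (965), D (1255), A (2000).
The fourth youngest is D at 1255 Ma, which lies in 1400–1200 Ma: the Ectasian.
The fifth youngest is A at 2000 Ma; separation = |1255 − 2000| = 745 Myr.

D, in the Ectasian; 745 million years to A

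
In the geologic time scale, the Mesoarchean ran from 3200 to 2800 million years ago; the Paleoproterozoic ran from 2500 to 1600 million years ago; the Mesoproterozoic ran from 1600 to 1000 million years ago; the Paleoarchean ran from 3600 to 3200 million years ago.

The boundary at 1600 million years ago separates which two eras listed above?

Paleoproterozoic and Mesoproterozoic

The Paleoproterozoic ends at 1600 million years ago and the Mesoproterozoic begins at 1600 million years ago, so they share that boundary.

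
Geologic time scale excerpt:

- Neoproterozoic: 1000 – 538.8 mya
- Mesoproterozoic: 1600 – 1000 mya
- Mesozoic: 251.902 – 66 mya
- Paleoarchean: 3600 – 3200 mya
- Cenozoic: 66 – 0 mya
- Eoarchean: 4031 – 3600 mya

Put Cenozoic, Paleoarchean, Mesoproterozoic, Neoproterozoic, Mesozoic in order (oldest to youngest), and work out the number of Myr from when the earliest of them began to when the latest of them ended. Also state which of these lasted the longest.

Start ages (Ma): Paleoarchean 3600, Mesoproterozoic 1600, Neoproterozoic 1000, Mesozoic 251.902, Cenozoic 66.
Ordered oldest to youngest: Paleoarchean, Mesoproterozoic, Neoproterozoic, Mesozoic, Cenozoic.
Span = 3600 − 0 = 3600 Myr.
Durations: Mesozoic 185.902, Neoproterozoic 461.2, Paleoarchean 400, Mesoproterozoic 600, Cenozoic 66 → longest is Mesoproterozoic (600 Myr).

Paleoarchean → Mesoproterozoic → Neoproterozoic → Mesozoic → Cenozoic; total span 3600 Myr; longest is Mesoproterozoic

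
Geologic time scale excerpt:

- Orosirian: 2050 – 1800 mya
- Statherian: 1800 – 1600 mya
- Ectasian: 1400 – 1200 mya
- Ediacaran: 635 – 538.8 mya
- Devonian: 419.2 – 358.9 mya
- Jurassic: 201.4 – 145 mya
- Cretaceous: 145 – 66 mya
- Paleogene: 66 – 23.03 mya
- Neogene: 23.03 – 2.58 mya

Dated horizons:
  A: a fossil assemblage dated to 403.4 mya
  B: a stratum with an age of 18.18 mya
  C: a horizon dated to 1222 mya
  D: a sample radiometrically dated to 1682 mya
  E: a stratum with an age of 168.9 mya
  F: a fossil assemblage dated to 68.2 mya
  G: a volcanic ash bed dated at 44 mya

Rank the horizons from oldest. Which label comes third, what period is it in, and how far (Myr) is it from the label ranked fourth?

Sorted oldest-first by Ma: D (1682), C (1222), A (403.4), E (168.9), F (68.2), G (44), B (18.18).
The third oldest is A at 403.4 Ma, which lies in 419.2–358.9 Ma: the Devonian.
The fourth oldest is E at 168.9 Ma; separation = |403.4 − 168.9| = 234.5 Myr.

A, in the Devonian; 234.5 million years to E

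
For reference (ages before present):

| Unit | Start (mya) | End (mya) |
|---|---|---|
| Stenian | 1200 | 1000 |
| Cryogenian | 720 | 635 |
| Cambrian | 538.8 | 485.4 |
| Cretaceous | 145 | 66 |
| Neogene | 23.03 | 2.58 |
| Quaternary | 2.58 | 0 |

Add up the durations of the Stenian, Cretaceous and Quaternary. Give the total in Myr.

Each duration: Stenian = 200; Cretaceous = 79; Quaternary = 2.58.
Sum: 200 + 79 + 2.58 = 281.58 Myr.

281.58 million years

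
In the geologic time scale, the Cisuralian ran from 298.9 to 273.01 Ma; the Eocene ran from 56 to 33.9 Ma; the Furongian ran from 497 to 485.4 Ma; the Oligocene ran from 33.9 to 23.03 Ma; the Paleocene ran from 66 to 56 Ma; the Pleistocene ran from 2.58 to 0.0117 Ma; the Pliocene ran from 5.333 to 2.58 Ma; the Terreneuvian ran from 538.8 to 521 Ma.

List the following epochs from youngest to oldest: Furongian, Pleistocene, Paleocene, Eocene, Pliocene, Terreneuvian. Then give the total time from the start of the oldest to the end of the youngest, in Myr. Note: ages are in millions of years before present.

Pleistocene → Pliocene → Eocene → Paleocene → Furongian → Terreneuvian; total span 538.7883 Myr

Start ages (Ma): Terreneuvian 538.8, Furongian 497, Paleocene 66, Eocene 56, Pliocene 5.333, Pleistocene 2.58.
Ordered youngest to oldest: Pleistocene, Pliocene, Eocene, Paleocene, Furongian, Terreneuvian.
Span = 538.8 − 0.0117 = 538.7883 Myr.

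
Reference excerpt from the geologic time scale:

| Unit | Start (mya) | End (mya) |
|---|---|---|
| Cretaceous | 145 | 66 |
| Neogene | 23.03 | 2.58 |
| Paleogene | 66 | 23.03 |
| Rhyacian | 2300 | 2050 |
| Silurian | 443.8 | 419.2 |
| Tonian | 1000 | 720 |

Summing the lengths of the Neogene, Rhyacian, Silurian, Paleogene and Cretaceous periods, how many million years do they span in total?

Duration is start − end for each: (23.03 − 2.58) + (2300 − 2050) + (443.8 − 419.2) + (66 − 23.03) + (145 − 66).
That is 20.45 + 250 + 24.6 + 42.97 + 79, which totals 417.02 million years.

417.02 million years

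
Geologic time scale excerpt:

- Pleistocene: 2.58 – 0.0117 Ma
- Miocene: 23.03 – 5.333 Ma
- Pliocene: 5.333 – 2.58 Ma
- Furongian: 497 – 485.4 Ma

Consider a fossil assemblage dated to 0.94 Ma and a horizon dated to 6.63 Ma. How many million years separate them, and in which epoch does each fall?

5.69 million years apart; the first in the Pleistocene, the second in the Miocene

Elapsed time: 6.63 − 0.94 = 5.69 Myr.
0.94 Ma lies within 2.58–0.0117 Ma: Pleistocene.
6.63 Ma lies within 23.03–5.333 Ma: Miocene.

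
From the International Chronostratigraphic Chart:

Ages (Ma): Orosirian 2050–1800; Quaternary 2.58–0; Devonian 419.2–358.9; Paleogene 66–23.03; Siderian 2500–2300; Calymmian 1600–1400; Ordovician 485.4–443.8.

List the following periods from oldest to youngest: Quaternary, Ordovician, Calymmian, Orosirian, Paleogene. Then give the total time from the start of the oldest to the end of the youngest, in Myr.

Start ages (Ma): Orosirian 2050, Calymmian 1600, Ordovician 485.4, Paleogene 66, Quaternary 2.58.
Ordered oldest to youngest: Orosirian, Calymmian, Ordovician, Paleogene, Quaternary.
Span = 2050 − 0 = 2050 Myr.

Orosirian → Calymmian → Ordovician → Paleogene → Quaternary; total span 2050 Myr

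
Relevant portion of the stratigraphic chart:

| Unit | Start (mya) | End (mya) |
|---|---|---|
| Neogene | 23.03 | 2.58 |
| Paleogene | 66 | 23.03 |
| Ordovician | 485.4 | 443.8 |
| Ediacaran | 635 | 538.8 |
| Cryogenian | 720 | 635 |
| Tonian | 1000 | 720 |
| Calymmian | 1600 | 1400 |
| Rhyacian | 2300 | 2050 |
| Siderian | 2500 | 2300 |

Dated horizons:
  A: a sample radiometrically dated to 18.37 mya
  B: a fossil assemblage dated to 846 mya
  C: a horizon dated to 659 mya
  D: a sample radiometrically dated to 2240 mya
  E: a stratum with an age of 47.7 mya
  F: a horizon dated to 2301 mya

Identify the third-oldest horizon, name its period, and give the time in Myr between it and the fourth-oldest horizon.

Larger Ma means older, so oldest first: F 2301 > D 2240 > B 846 > C 659 > E 47.7 > A 18.37.
Counting 3 along gives B (846 Ma); the excerpt puts that inside the Tonian, 1000–720 Ma.
Next in line is C (659 Ma), and 846 − 659 = 187 Myr.

B, in the Tonian; 187 million years to C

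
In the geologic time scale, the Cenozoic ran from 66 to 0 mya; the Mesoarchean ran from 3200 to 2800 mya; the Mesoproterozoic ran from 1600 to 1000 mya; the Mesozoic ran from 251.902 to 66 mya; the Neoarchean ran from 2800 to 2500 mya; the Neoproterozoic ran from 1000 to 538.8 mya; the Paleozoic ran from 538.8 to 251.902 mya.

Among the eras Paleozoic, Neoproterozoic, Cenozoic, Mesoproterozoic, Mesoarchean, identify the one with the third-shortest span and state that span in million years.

Mesoarchean, 400 million years

Durations: Paleozoic 286.898; Neoproterozoic 461.2; Cenozoic 66; Mesoproterozoic 600; Mesoarchean 400 Myr.
Sorted shortest-first: Cenozoic (66), Paleozoic (286.898), Mesoarchean (400), Neoproterozoic (461.2), Mesoproterozoic (600).
The third shortest is Mesoarchean at 400 Myr.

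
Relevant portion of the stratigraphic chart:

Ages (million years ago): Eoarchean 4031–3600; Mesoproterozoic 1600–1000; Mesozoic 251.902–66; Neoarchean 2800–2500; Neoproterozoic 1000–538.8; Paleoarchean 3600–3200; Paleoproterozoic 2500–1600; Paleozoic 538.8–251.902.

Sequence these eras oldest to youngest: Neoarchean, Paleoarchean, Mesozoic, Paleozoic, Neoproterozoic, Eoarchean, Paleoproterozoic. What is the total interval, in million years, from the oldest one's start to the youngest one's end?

From the excerpt: Neoarchean 2800–2500; Paleoarchean 3600–3200; Mesozoic 251.902–66; Paleozoic 538.8–251.902; Neoproterozoic 1000–538.8; Eoarchean 4031–3600; Paleoproterozoic 2500–1600 (Ma).
Larger Ma is earlier, so the oldest is Eoarchean and the youngest is Mesozoic; oldest to youngest: Eoarchean, Paleoarchean, Neoarchean, Paleoproterozoic, Neoproterozoic, Paleozoic, Mesozoic.
Oldest start 4031 minus youngest end 66 gives 3965 Myr overall.

Eoarchean → Paleoarchean → Neoarchean → Paleoproterozoic → Neoproterozoic → Paleozoic → Mesozoic; total span 3965 Myr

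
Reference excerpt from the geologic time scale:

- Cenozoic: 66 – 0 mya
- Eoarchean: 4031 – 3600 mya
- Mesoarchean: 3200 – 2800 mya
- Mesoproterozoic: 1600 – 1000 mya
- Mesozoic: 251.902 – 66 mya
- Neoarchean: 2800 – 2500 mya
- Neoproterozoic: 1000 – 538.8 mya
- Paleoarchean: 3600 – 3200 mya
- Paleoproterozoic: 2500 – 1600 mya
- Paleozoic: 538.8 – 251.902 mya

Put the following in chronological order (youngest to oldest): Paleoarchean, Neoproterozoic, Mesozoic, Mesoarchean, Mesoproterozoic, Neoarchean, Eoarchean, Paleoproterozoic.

Read off each span (Ma): Paleoarchean 3600–3200; Neoproterozoic 1000–538.8; Mesozoic 251.902–66; Mesoarchean 3200–2800; Mesoproterozoic 1600–1000; Neoarchean 2800–2500; Eoarchean 4031–3600; Paleoproterozoic 2500–1600.
Larger Ma is older, so oldest→youngest is Eoarchean, Paleoarchean, Mesoarchean, Neoarchean, Paleoproterozoic, Mesoproterozoic, Neoproterozoic, Mesozoic; reverse it for youngest→oldest.

Mesozoic, Neoproterozoic, Mesoproterozoic, Paleoproterozoic, Neoarchean, Mesoarchean, Paleoarchean, Eoarchean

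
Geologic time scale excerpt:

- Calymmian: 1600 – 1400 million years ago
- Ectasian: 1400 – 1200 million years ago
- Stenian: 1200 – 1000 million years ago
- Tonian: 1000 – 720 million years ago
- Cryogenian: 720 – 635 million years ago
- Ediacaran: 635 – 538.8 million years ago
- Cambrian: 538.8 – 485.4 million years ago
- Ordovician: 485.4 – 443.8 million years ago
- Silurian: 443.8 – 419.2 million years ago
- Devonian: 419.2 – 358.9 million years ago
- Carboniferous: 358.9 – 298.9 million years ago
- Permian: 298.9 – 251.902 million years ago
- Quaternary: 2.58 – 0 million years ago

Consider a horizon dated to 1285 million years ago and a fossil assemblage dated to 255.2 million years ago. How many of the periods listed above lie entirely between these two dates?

9

The older date is 1285 Ma and the younger is 255.2 Ma.
Periods with start < 1285 and end > 255.2 Ma: Stenian (1200–1000), Tonian (1000–720), Cryogenian (720–635), Ediacaran (635–538.8), Cambrian (538.8–485.4), Ordovician (485.4–443.8), Silurian (443.8–419.2), Devonian (419.2–358.9), Carboniferous (358.9–298.9).
That is 9 complete periods.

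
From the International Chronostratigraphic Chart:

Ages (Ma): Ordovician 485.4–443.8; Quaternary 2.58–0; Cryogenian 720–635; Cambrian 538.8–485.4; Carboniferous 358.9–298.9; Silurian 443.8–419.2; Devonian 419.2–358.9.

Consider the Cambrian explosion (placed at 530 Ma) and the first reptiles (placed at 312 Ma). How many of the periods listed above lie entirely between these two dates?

3

The older date is 530 Ma and the younger is 312 Ma.
Periods with start < 530 and end > 312 Ma: Ordovician (485.4–443.8), Silurian (443.8–419.2), Devonian (419.2–358.9).
That is 3 complete periods.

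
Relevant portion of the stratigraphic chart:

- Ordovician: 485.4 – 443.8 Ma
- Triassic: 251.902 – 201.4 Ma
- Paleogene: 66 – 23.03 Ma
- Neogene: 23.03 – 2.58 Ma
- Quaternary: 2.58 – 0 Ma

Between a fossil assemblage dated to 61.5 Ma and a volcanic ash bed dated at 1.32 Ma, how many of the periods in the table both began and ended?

61.5 Ma sits inside the Paleogene (66–23.03) and 1.32 Ma inside the Quaternary (2.58–0); neither of those is wholly between the two dates.
The listed periods lying completely between them are Neogene — 1 in all.

1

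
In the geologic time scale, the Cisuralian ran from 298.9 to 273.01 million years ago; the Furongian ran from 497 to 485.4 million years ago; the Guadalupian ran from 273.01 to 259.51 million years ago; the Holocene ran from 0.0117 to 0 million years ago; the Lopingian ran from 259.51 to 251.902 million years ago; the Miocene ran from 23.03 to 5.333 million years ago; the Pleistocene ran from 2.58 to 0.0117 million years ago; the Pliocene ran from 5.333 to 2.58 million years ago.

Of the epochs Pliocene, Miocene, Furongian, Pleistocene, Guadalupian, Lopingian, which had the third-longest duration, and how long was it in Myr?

Furongian, 11.6 million years

Start − end for each: Pliocene 5.333 − 2.58 = 2.753; Miocene 23.03 − 5.333 = 17.697; Furongian 497 − 485.4 = 11.6; Pleistocene 2.58 − 0.0117 = 2.5683; Guadalupian 273.01 − 259.51 = 13.5; Lopingian 259.51 − 251.902 = 7.608.
Ranking these from longest: Miocene > Guadalupian > Furongian > Lopingian > Pliocene > Pleistocene.
Position 3 in that ranking is Furongian, which lasted 11.6 Myr.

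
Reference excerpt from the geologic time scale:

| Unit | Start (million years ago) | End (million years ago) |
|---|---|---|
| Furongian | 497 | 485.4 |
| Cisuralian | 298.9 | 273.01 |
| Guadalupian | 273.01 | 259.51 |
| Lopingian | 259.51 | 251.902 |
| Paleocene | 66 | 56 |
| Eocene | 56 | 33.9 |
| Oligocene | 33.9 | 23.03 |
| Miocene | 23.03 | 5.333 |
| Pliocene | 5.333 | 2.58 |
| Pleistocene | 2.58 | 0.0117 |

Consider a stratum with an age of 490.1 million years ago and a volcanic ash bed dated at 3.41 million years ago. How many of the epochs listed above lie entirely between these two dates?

7

490.1 Ma sits inside the Furongian (497–485.4) and 3.41 Ma inside the Pliocene (5.333–2.58); neither of those is wholly between the two dates.
The listed epochs lying completely between them are Cisuralian, Guadalupian, Lopingian, Paleocene, Eocene, Oligocene, Miocene — 7 in all.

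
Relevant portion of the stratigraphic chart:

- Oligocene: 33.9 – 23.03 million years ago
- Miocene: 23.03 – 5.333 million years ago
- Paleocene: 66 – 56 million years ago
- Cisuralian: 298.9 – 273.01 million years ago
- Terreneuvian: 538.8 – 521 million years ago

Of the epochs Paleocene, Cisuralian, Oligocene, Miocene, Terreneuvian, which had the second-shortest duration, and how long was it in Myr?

Start − end for each: Paleocene 66 − 56 = 10; Cisuralian 298.9 − 273.01 = 25.89; Oligocene 33.9 − 23.03 = 10.87; Miocene 23.03 − 5.333 = 17.697; Terreneuvian 538.8 − 521 = 17.8.
Ranking these from shortest: Paleocene < Oligocene < Miocene < Terreneuvian < Cisuralian.
Position 2 in that ranking is Oligocene, which lasted 10.87 Myr.

Oligocene, 10.87 million years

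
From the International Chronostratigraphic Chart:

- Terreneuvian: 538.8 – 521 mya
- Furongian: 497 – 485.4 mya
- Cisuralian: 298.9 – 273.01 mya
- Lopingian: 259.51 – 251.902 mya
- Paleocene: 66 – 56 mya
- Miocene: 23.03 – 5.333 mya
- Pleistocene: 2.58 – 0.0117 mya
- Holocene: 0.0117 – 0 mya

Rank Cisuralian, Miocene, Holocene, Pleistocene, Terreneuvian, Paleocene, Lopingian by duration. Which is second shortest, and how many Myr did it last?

Durations: Cisuralian 25.89; Miocene 17.697; Holocene 0.0117; Pleistocene 2.5683; Terreneuvian 17.8; Paleocene 10; Lopingian 7.608 Myr.
Sorted shortest-first: Holocene (0.0117), Pleistocene (2.5683), Lopingian (7.608), Paleocene (10), Miocene (17.697), Terreneuvian (17.8), Cisuralian (25.89).
The second shortest is Pleistocene at 2.5683 Myr.

Pleistocene, 2.5683 million years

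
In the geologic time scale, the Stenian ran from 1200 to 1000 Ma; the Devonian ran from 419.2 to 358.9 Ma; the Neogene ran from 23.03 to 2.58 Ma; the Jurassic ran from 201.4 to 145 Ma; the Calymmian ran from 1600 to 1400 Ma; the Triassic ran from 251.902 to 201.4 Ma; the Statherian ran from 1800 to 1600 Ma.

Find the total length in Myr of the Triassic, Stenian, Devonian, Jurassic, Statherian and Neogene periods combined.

587.652 million years

Duration is start − end for each: (251.902 − 201.4) + (1200 − 1000) + (419.2 − 358.9) + (201.4 − 145) + (1800 − 1600) + (23.03 − 2.58).
That is 50.502 + 200 + 60.3 + 56.4 + 200 + 20.45, which totals 587.652 million years.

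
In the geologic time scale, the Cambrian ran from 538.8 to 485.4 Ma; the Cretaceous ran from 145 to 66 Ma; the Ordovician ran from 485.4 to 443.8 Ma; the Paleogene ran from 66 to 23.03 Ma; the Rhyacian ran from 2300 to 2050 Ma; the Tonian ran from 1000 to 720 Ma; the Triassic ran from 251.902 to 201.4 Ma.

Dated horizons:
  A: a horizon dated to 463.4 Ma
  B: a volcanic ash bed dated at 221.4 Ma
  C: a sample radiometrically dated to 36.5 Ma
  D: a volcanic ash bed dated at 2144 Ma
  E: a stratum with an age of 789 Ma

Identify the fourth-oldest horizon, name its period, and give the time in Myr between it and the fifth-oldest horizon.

Larger Ma means older, so oldest first: D 2144 > E 789 > A 463.4 > B 221.4 > C 36.5.
Counting 4 along gives B (221.4 Ma); the excerpt puts that inside the Triassic, 251.902–201.4 Ma.
Next in line is C (36.5 Ma), and 221.4 − 36.5 = 184.9 Myr.

B, in the Triassic; 184.9 million years to C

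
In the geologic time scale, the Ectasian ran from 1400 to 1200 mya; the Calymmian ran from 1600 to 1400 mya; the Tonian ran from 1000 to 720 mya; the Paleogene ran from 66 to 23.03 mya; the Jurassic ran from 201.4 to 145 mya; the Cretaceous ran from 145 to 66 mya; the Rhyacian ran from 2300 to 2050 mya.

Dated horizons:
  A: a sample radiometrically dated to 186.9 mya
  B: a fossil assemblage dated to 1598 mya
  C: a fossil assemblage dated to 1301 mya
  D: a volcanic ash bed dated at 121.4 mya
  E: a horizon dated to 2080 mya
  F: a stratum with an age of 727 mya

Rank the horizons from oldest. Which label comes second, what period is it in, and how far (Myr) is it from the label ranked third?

Sorted oldest-first by Ma: E (2080), B (1598), C (1301), F (727), A (186.9), D (121.4).
The second oldest is B at 1598 Ma, which lies in 1600–1400 Ma: the Calymmian.
The third oldest is C at 1301 Ma; separation = |1598 − 1301| = 297 Myr.

B, in the Calymmian; 297 million years to C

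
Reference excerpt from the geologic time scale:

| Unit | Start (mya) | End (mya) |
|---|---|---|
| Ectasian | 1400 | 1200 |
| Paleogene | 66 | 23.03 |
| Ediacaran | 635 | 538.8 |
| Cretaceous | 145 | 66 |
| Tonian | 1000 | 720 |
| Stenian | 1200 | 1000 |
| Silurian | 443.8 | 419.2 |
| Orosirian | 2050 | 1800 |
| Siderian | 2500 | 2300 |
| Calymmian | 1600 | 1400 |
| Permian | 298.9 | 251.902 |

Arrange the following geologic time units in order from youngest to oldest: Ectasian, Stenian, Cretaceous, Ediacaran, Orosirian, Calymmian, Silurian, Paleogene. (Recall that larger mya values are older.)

Read off each span (Ma): Ectasian 1400–1200; Stenian 1200–1000; Cretaceous 145–66; Ediacaran 635–538.8; Orosirian 2050–1800; Calymmian 1600–1400; Silurian 443.8–419.2; Paleogene 66–23.03.
Larger Ma is older, so oldest→youngest is Orosirian, Calymmian, Ectasian, Stenian, Ediacaran, Silurian, Cretaceous, Paleogene; reverse it for youngest→oldest.

Paleogene, Cretaceous, Silurian, Ediacaran, Stenian, Ectasian, Calymmian, Orosirian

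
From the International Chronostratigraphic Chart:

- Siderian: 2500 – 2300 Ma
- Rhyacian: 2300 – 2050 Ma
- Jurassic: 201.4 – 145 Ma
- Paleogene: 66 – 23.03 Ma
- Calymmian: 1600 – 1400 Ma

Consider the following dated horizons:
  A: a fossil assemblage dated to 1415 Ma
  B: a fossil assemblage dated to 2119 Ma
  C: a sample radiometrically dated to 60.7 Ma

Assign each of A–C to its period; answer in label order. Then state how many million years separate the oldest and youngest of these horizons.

A — Calymmian; B — Rhyacian; C — Paleogene; span 2058.3 million years

A: 1415 Ma lies in 1600–1400 Ma, so Calymmian.
B: 2119 Ma lies in 2300–2050 Ma, so Rhyacian.
C: 60.7 Ma lies in 66–23.03 Ma, so Paleogene.
Oldest = 2119 Ma, youngest = 60.7 Ma → span 2058.3 Myr.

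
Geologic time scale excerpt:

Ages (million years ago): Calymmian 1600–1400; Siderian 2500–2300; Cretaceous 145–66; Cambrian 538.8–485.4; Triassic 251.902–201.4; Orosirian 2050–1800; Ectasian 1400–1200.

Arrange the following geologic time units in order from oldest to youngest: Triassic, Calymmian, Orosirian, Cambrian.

Orosirian → Calymmian → Cambrian → Triassic

Sorting by start age (descending Ma, since larger Ma = older): Orosirian began 2050, Calymmian began 1600, Cambrian began 538.8, Triassic began 251.902.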